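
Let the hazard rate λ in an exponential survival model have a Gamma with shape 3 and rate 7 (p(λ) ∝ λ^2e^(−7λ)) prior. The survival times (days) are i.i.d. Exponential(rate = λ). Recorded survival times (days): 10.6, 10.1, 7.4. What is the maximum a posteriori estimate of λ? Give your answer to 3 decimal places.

The Exponential(rate=λ) likelihood is ∝ λ^n e^(−λΣtᵢ). Here n = 3 and Σtᵢ = 10.6 + 10.1 + 7.4 = 28.1.
Posterior ∝ λ^2e^(−7λ) · λ^3e^(−28.1λ) = λ^5e^(−35.1λ), i.e. Gamma(6, 35.1).
Mode = (a−1)/b = 5/35.1 ≈ 0.142.

λ̂_MAP = 0.142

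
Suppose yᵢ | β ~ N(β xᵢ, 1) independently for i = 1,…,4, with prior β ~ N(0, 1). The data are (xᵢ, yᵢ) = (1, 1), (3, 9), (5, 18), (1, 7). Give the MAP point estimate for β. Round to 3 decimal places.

log p(β | y) = −Σ(yᵢ − βxᵢ)²/(2·1) − β²/(2·1) + const.
Setting the derivative to zero: Σxᵢ(yᵢ − βxᵢ)/1 − β/1 = 0, so β = Σxᵢyᵢ / (Σxᵢ² + σ²/τ²).
Σxᵢyᵢ = 1·1 + 3·9 + 5·18 + 1·7 = 125; Σxᵢ² = 36; σ²/τ² = 1.
β̂_MAP = 125 / (36 + 1) = 125/37 ≈ 3.378.

β̂_MAP = 3.378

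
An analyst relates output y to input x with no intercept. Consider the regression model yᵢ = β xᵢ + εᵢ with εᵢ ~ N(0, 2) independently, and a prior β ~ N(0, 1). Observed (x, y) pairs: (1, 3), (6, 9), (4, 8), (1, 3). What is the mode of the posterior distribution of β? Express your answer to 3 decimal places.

log p(β | y) = −Σ(yᵢ − βxᵢ)²/(2·2) − β²/(2·1) + const.
Setting the derivative to zero: Σxᵢ(yᵢ − βxᵢ)/2 − β/1 = 0, so β = Σxᵢyᵢ / (Σxᵢ² + σ²/τ²).
Σxᵢyᵢ = 1·3 + 6·9 + 4·8 + 1·3 = 92; Σxᵢ² = 54; σ²/τ² = 2.
β̂_MAP = 92 / (54 + 2) = 92/56 ≈ 1.643.

β̂_MAP = 1.643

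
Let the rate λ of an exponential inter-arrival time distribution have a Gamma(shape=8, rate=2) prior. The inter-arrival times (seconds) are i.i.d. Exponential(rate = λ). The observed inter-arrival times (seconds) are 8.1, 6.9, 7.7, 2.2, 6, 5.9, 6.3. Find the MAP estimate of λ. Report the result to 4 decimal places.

The Exponential(rate=λ) likelihood is ∝ λ^n e^(−λΣtᵢ). Here n = 7 and Σtᵢ = 8.1 + 6.9 + 7.7 + 2.2 + 6 + 5.9 + 6.3 = 43.1.
Posterior ∝ λ^7e^(−2λ) · λ^7e^(−43.1λ) = λ^14e^(−45.1λ), i.e. Gamma(15, 45.1).
Mode = (a−1)/b = 14/45.1 ≈ 0.3104.

λ̂_MAP = 0.3104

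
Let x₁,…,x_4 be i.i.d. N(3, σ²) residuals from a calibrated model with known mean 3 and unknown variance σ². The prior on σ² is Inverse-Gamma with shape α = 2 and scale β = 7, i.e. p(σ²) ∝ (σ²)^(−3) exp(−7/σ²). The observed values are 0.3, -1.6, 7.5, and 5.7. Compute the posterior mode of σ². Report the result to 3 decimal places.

Sum of squared deviations about the known mean: SS = (0.3−3)² + (-1.6−3)² + (7.5−3)² + (5.7−3)² = 55.99.
The Normal likelihood contributes (σ²)^(−n/2) exp(−SS/(2σ²)), so the posterior is Inverse-Gamma(α + n/2, β + SS/2) = Inverse-Gamma(4, 34.995).
The mode of Inverse-Gamma(a, b) is b/(a+1) = 34.995/5 ≈ 6.999.

σ̂²_MAP = 6.999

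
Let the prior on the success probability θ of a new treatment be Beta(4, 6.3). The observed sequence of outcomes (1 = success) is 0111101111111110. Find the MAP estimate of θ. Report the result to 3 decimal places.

θ̂_MAP = 0.658

Prior: Beta(4, 6.3).
Data: 13 successes in 16 trials (from the sequence). The binomial likelihood contributes θ^13(1−θ)^3, so the posterior is Beta(4+13, 6.3+3) = Beta(17, 9.3).
For Beta(a, b) with a, b > 1 the mode is (a−1)/(a+b−2) = 16/24.3 ≈ 0.658.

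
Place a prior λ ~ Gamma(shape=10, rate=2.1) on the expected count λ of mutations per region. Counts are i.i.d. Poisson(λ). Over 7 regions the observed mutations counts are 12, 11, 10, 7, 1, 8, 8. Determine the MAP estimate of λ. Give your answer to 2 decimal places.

Σxᵢ = 12+11+10+7+1+8+8 = 57, with n = 7.
Posterior ∝ λ^9e^(−2.1λ) · λ^57e^(−7λ) = λ^66e^(−9.1λ), i.e. Gamma(shape=67, rate=9.1).
The mode of a Gamma(a, b) with a ≥ 1 (shape–rate) is (a−1)/b = 66/9.1 ≈ 7.25.

λ̂_MAP = 7.25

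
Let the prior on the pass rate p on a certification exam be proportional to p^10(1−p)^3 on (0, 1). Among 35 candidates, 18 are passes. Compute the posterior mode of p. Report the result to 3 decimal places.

The prior density ∝ p^10(1−p)^3 is the kernel of Beta(11, 4).
Data: 18 successes in 35 trials. The binomial likelihood contributes p^18(1−p)^17, so the posterior is Beta(11+18, 4+17) = Beta(29, 21).
For Beta(a, b) with a, b > 1 the mode is (a−1)/(a+b−2) = 28/48 ≈ 0.583.

p̂_MAP = 0.583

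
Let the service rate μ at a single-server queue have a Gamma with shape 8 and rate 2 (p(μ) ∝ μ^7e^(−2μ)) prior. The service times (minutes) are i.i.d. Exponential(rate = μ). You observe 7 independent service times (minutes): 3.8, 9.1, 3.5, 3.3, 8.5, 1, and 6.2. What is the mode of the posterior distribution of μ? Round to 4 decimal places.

μ̂_MAP = 0.3743

The Exponential(rate=μ) likelihood is ∝ μ^n e^(−μΣtᵢ). Here n = 7 and Σtᵢ = 3.8 + 9.1 + 3.5 + 3.3 + 8.5 + 1 + 6.2 = 35.4.
Posterior ∝ μ^7e^(−2μ) · μ^7e^(−35.4μ) = μ^14e^(−37.4μ), i.e. Gamma(15, 37.4).
Mode = (a−1)/b = 14/37.4 ≈ 0.3743.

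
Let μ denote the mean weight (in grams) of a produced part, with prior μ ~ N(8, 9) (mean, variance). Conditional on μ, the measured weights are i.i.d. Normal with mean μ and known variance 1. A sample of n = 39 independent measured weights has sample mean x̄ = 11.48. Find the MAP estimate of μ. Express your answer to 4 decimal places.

μ̂_MAP = 11.4701

n = 39, x̄ = 11.48.
For a Normal prior and Normal likelihood with known variance, the posterior is Normal; its mode equals its mean, the precision-weighted average.
Prior precision 1/σ₀² = 1/9; data precision n/σ² = 39/1 = 39.
μ̂ = ((1/9)·8 + 39·11.48) / (1/9 + 39) = (100937/225)/(352/9) = 100937/8800 ≈ 11.4701.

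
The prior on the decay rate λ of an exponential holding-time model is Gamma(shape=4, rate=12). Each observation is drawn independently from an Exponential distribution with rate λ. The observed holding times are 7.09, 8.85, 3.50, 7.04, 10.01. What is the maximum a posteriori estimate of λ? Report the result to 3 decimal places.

The Exponential(rate=λ) likelihood is ∝ λ^n e^(−λΣtᵢ). Here n = 5 and Σtᵢ = 7.09 + 8.85 + 3.50 + 7.04 + 10.01 = 36.49.
Posterior ∝ λ^3e^(−12λ) · λ^5e^(−36.49λ) = λ^8e^(−48.49λ), i.e. Gamma(9, 48.49).
Mode = (a−1)/b = 8/48.49 ≈ 0.165.

λ̂_MAP = 0.165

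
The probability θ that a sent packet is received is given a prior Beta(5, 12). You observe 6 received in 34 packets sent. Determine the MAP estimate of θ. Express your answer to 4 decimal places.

θ̂_MAP = 0.2041

Prior: Beta(5, 12).
Data: 6 successes in 34 trials. The binomial likelihood contributes θ^6(1−θ)^28, so the posterior is Beta(5+6, 12+28) = Beta(11, 40).
For Beta(a, b) with a, b > 1 the mode is (a−1)/(a+b−2) = 10/49 ≈ 0.2041.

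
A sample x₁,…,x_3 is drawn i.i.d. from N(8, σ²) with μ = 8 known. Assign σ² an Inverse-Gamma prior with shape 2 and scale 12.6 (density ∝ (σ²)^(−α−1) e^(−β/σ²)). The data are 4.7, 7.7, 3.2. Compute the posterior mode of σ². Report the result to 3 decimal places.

σ̂²_MAP = 6.580

Sum of squared deviations about the known mean: SS = (4.7−8)² + (7.7−8)² + (3.2−8)² = 34.02.
The Normal likelihood contributes (σ²)^(−n/2) exp(−SS/(2σ²)), so the posterior is Inverse-Gamma(α + n/2, β + SS/2) = Inverse-Gamma(3.5, 29.61).
The mode of Inverse-Gamma(a, b) is b/(a+1) = 29.61/4.5 ≈ 6.580.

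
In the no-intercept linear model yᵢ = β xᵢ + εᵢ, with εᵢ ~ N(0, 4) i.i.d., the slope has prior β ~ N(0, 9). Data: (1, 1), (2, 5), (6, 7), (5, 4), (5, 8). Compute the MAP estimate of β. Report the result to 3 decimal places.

β̂_MAP = 1.236

log p(β | y) = −Σ(yᵢ − βxᵢ)²/(2·4) − β²/(2·9) + const.
Setting the derivative to zero: Σxᵢ(yᵢ − βxᵢ)/4 − β/9 = 0, so β = Σxᵢyᵢ / (Σxᵢ² + σ²/τ²).
Σxᵢyᵢ = 1·1 + 2·5 + 6·7 + 5·4 + 5·8 = 113; Σxᵢ² = 91; σ²/τ² = 4/9.
β̂_MAP = 113 / (91 + 4/9) = 113/(823/9) = 1017/823 ≈ 1.236.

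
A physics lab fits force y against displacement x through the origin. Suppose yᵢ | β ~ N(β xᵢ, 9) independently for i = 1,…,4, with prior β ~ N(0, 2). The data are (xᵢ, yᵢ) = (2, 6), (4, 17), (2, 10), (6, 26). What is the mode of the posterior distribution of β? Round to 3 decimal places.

log p(β | y) = −Σ(yᵢ − βxᵢ)²/(2·9) − β²/(2·2) + const.
Setting the derivative to zero: Σxᵢ(yᵢ − βxᵢ)/9 − β/2 = 0, so β = Σxᵢyᵢ / (Σxᵢ² + σ²/τ²).
Σxᵢyᵢ = 2·6 + 4·17 + 2·10 + 6·26 = 256; Σxᵢ² = 60; σ²/τ² = 4.5.
β̂_MAP = 256 / (60 + 4.5) = 256/64.5 ≈ 3.969.

β̂_MAP = 3.969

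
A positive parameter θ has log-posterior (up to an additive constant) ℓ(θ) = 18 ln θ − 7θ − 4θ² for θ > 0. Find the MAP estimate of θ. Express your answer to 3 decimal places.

ℓ'(θ) = 18/θ − 7 − 8θ. Setting this to zero and multiplying by θ: 8θ² + 7θ − 18 = 0.
θ = (−7 + √(7² + 4·8·18)) / (2·8) = (−7 + √625) / 16 = (−7 + 25)/16 = 9/8.
ℓ''(θ) = −18/θ² − 8 < 0, confirming a maximum.

θ̂_MAP = 1.125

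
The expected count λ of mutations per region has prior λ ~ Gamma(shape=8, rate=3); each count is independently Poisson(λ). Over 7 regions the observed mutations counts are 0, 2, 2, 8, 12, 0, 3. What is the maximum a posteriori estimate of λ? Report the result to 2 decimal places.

Σxᵢ = 0+2+2+8+12+0+3 = 27, with n = 7.
Posterior ∝ λ^7e^(−3λ) · λ^27e^(−7λ) = λ^34e^(−10λ), i.e. Gamma(shape=35, rate=10).
The mode of a Gamma(a, b) with a ≥ 1 (shape–rate) is (a−1)/b = 34/10 ≈ 3.40.

λ̂_MAP = 3.40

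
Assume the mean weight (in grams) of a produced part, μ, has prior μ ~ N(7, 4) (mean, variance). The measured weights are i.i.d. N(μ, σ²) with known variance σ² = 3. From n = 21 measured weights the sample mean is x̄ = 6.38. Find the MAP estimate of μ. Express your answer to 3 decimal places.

n = 21, x̄ = 6.38.
For a Normal prior and Normal likelihood with known variance, the posterior is Normal; its mode equals its mean, the precision-weighted average.
Prior precision 1/σ₀² = 1/4 = 0.25; data precision n/σ² = 21/3 = 7.
μ̂ = (0.25·7 + 7·6.38) / (0.25 + 7) = 46.41/7.25 = 4641/725 ≈ 6.401.

μ̂_MAP = 6.401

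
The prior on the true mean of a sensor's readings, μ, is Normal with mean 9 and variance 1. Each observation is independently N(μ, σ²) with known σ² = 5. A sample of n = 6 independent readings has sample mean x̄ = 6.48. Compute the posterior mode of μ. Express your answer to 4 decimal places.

μ̂_MAP = 7.6255

n = 6, x̄ = 6.48.
For a Normal prior and Normal likelihood with known variance, the posterior is Normal; its mode equals its mean, the precision-weighted average.
Prior precision 1/σ₀² = 1/1 = 1; data precision n/σ² = 6/5 = 1.2.
μ̂ = (1·9 + 1.2·6.48) / (1 + 1.2) = 16.776/2.2 = 2097/275 ≈ 7.6255.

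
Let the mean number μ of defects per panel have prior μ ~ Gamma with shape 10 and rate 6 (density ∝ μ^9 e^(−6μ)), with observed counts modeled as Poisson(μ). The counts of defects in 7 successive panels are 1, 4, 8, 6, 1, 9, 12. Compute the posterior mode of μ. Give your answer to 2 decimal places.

Σxᵢ = 1+4+8+6+1+9+12 = 41, with n = 7.
Posterior ∝ μ^9e^(−6μ) · μ^41e^(−7μ) = μ^50e^(−13μ), i.e. Gamma(shape=51, rate=13).
The mode of a Gamma(a, b) with a ≥ 1 (shape–rate) is (a−1)/b = 50/13 ≈ 3.85.

μ̂_MAP = 3.85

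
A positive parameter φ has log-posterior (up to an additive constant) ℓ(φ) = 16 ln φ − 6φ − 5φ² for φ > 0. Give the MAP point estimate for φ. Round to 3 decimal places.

ℓ'(φ) = 16/φ − 6 − 10φ. Setting this to zero and multiplying by φ: 10φ² + 6φ − 16 = 0.
φ = (−6 + √(6² + 4·10·16)) / (2·10) = (−6 + √676) / 20 = (−6 + 26)/20 = 1.
ℓ''(φ) = −16/φ² − 10 < 0, confirming a maximum.

φ̂_MAP = 1.000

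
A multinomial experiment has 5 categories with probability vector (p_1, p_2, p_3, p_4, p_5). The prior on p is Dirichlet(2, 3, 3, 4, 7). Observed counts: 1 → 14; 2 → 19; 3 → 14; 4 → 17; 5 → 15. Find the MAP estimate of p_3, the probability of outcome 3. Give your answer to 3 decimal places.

MAP estimate: 0.172

The posterior is Dirichlet(αᵢ + nᵢ) = Dirichlet(16, 22, 17, 21, 22).
For a Dirichlet(a₁,…,a_K) with all aᵢ > 1, the mode has j-th component (aⱼ − 1)/(Σaᵢ − K).
Here Σaᵢ = 98 and K = 5, so p_3 = (17 − 1)/(98 − 5) = 16/93 ≈ 0.172.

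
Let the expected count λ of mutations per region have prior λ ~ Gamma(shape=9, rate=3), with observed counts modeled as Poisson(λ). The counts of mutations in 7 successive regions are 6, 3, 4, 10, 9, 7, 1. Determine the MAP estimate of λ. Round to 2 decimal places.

λ̂_MAP = 4.80

Σxᵢ = 6+3+4+10+9+7+1 = 40, with n = 7.
Posterior ∝ λ^8e^(−3λ) · λ^40e^(−7λ) = λ^48e^(−10λ), i.e. Gamma(shape=49, rate=10).
The mode of a Gamma(a, b) with a ≥ 1 (shape–rate) is (a−1)/b = 48/10 ≈ 4.80.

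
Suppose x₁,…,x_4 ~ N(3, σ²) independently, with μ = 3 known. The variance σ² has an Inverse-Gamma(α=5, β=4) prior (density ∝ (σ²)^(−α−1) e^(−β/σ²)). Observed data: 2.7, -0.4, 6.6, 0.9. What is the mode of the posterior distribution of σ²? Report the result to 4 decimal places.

σ̂²_MAP = 2.3138

Sum of squared deviations about the known mean: SS = (2.7−3)² + (-0.4−3)² + (6.6−3)² + (0.9−3)² = 29.02.
The Normal likelihood contributes (σ²)^(−n/2) exp(−SS/(2σ²)), so the posterior is Inverse-Gamma(α + n/2, β + SS/2) = Inverse-Gamma(7, 18.51).
The mode of Inverse-Gamma(a, b) is b/(a+1) = 18.51/8 ≈ 2.3138.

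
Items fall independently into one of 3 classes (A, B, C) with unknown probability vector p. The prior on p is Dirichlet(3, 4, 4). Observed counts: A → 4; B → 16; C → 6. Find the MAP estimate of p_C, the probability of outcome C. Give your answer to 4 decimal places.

MAP estimate of p_C = 0.2647

The posterior is Dirichlet(αᵢ + nᵢ) = Dirichlet(7, 20, 10).
For a Dirichlet(a₁,…,a_K) with all aᵢ > 1, the mode has j-th component (aⱼ − 1)/(Σaᵢ − K).
Here Σaᵢ = 37 and K = 3, so p_C = (10 − 1)/(37 − 3) = 9/34 ≈ 0.2647.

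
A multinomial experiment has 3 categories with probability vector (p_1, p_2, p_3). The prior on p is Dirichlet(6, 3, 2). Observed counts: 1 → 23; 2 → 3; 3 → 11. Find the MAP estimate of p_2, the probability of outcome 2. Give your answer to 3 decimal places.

The posterior is Dirichlet(αᵢ + nᵢ) = Dirichlet(29, 6, 13).
For a Dirichlet(a₁,…,a_K) with all aᵢ > 1, the mode has j-th component (aⱼ − 1)/(Σaᵢ − K).
Here Σaᵢ = 48 and K = 3, so p_2 = (6 − 1)/(48 − 3) = 5/45 ≈ 0.111.

MAP estimate: 0.111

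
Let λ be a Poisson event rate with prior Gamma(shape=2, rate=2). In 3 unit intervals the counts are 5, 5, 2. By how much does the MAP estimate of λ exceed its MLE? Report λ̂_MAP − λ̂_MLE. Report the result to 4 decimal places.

MAP − MLE = -1.4000

Σxᵢ = 12. Posterior is Gamma(14, 5); MAP = (14−1)/5 = 13/5 ≈ 2.60000.
MLE = x̄ = 12/3 ≈ 4.00000.
Difference = 13/5 − 12/3 = -7/5 ≈ -1.4000.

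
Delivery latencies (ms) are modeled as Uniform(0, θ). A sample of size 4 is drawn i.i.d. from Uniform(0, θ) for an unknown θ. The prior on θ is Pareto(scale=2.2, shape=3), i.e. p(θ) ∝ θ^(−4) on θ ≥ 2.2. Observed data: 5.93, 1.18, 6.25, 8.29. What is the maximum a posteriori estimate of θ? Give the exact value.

θ̂_MAP = 8.29

The Uniform(0, θ) likelihood is θ^(−n) for θ ≥ max(xᵢ), zero otherwise. Here max(xᵢ) = 8.29.
Posterior ∝ θ^(−4) · θ^(−4) = θ^(−8) on θ ≥ max(2.2, 8.29) = 8.29.
This density is strictly decreasing in θ, so the posterior mode lies at the lower boundary of the support.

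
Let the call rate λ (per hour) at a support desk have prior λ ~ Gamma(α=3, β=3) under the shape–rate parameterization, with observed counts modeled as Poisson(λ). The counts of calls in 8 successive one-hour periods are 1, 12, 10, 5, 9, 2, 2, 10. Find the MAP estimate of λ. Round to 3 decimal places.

λ̂_MAP = 4.818

Σxᵢ = 1+12+10+5+9+2+2+10 = 51, with n = 8.
Posterior ∝ λ^2e^(−3λ) · λ^51e^(−8λ) = λ^53e^(−11λ), i.e. Gamma(shape=54, rate=11).
The mode of a Gamma(a, b) with a ≥ 1 (shape–rate) is (a−1)/b = 53/11 ≈ 4.818.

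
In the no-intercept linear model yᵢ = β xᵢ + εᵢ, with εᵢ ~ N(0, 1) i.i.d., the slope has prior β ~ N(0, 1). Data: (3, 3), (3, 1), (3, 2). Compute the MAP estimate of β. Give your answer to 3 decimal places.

β̂_MAP = 0.643

log p(β | y) = −Σ(yᵢ − βxᵢ)²/(2·1) − β²/(2·1) + const.
Setting the derivative to zero: Σxᵢ(yᵢ − βxᵢ)/1 − β/1 = 0, so β = Σxᵢyᵢ / (Σxᵢ² + σ²/τ²).
Σxᵢyᵢ = 3·3 + 3·1 + 3·2 = 18; Σxᵢ² = 27; σ²/τ² = 1.
β̂_MAP = 18 / (27 + 1) = 18/28 ≈ 0.643.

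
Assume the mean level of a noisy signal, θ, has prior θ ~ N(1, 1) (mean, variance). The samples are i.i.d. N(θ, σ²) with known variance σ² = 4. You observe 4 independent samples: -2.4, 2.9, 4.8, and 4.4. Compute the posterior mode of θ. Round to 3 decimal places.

n = 4; x̄ = ((-2.4) + 2.9 + 4.8 + 4.4)/4 = 9.7/4 = 2.425.
For a Normal prior and Normal likelihood with known variance, the posterior is Normal; its mode equals its mean, the precision-weighted average.
Prior precision 1/σ₀² = 1/1 = 1; data precision n/σ² = 4/4 = 1.
θ̂ = (1·1 + 1·2.425) / (1 + 1) = 3.425/2 = 1.7125 ≈ 1.713.

θ̂_MAP = 1.713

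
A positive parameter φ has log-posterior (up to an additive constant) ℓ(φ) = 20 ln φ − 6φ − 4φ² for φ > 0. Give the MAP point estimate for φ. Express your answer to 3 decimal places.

ℓ'(φ) = 20/φ − 6 − 8φ. Setting this to zero and multiplying by φ: 8φ² + 6φ − 20 = 0.
φ = (−6 + √(6² + 4·8·20)) / (2·8) = (−6 + √676) / 16 = (−6 + 26)/16 = 5/4.
ℓ''(φ) = −20/φ² − 8 < 0, confirming a maximum.

φ̂_MAP = 1.250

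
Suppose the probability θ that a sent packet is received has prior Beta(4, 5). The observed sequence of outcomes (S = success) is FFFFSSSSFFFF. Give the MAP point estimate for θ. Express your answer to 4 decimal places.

Prior: Beta(4, 5).
Data: 4 successes in 12 trials (from the sequence). The binomial likelihood contributes θ^4(1−θ)^8, so the posterior is Beta(4+4, 5+8) = Beta(8, 13).
For Beta(a, b) with a, b > 1 the mode is (a−1)/(a+b−2) = 7/19 ≈ 0.3684.

θ̂_MAP = 0.3684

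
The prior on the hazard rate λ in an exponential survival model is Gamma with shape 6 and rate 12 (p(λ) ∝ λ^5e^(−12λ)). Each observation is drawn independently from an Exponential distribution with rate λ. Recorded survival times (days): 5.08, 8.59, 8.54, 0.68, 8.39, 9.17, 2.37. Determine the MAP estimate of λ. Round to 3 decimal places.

λ̂_MAP = 0.219

The Exponential(rate=λ) likelihood is ∝ λ^n e^(−λΣtᵢ). Here n = 7 and Σtᵢ = 5.08 + 8.59 + 8.54 + 0.68 + 8.39 + 9.17 + 2.37 = 42.82.
Posterior ∝ λ^5e^(−12λ) · λ^7e^(−42.82λ) = λ^12e^(−54.82λ), i.e. Gamma(13, 54.82).
Mode = (a−1)/b = 12/54.82 ≈ 0.219.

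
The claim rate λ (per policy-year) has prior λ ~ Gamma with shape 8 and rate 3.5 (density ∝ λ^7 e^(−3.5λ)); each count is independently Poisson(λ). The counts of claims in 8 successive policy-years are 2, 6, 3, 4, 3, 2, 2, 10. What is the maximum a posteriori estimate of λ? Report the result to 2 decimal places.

λ̂_MAP = 3.39

Σxᵢ = 2+6+3+4+3+2+2+10 = 32, with n = 8.
Posterior ∝ λ^7e^(−3.5λ) · λ^32e^(−8λ) = λ^39e^(−11.5λ), i.e. Gamma(shape=40, rate=11.5).
The mode of a Gamma(a, b) with a ≥ 1 (shape–rate) is (a−1)/b = 39/11.5 ≈ 3.39.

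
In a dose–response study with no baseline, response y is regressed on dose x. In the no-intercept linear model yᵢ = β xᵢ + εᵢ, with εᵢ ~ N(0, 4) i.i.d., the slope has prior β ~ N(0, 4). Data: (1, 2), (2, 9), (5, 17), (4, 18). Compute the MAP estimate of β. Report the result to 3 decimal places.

log p(β | y) = −Σ(yᵢ − βxᵢ)²/(2·4) − β²/(2·4) + const.
Setting the derivative to zero: Σxᵢ(yᵢ − βxᵢ)/4 − β/4 = 0, so β = Σxᵢyᵢ / (Σxᵢ² + σ²/τ²).
Σxᵢyᵢ = 1·2 + 2·9 + 5·17 + 4·18 = 177; Σxᵢ² = 46; σ²/τ² = 1.
β̂_MAP = 177 / (46 + 1) = 177/47 ≈ 3.766.

β̂_MAP = 3.766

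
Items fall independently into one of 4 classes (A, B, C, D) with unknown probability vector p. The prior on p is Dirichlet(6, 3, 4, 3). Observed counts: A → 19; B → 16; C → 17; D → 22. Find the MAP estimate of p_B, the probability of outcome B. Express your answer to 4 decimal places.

MAP estimate of p_B = 0.2093

The posterior is Dirichlet(αᵢ + nᵢ) = Dirichlet(25, 19, 21, 25).
For a Dirichlet(a₁,…,a_K) with all aᵢ > 1, the mode has j-th component (aⱼ − 1)/(Σaᵢ − K).
Here Σaᵢ = 90 and K = 4, so p_B = (19 − 1)/(90 − 4) = 18/86 ≈ 0.2093.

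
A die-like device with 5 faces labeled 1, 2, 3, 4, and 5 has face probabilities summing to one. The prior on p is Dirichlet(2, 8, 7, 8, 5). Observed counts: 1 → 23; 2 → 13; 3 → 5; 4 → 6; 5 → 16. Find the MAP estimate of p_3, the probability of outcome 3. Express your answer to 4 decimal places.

The posterior is Dirichlet(αᵢ + nᵢ) = Dirichlet(25, 21, 12, 14, 21).
For a Dirichlet(a₁,…,a_K) with all aᵢ > 1, the mode has j-th component (aⱼ − 1)/(Σaᵢ − K).
Here Σaᵢ = 93 and K = 5, so p_3 = (12 − 1)/(93 − 5) = 11/88 ≈ 0.1250.

MAP estimate: 0.1250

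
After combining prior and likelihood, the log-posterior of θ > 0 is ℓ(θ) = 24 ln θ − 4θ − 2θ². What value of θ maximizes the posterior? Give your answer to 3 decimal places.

ℓ'(θ) = 24/θ − 4 − 4θ. Setting this to zero and multiplying by θ: 4θ² + 4θ − 24 = 0.
θ = (−4 + √(4² + 4·4·24)) / (2·4) = (−4 + √400) / 8 = (−4 + 20)/8 = 2.
ℓ''(θ) = −24/θ² − 4 < 0, confirming a maximum.

θ̂_MAP = 2.000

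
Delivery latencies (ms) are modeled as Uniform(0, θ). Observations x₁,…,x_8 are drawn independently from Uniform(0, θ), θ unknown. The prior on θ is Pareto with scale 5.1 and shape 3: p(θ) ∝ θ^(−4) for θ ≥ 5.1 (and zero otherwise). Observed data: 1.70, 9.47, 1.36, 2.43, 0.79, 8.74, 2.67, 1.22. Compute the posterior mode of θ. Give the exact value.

θ̂_MAP = 9.47

The Uniform(0, θ) likelihood is θ^(−n) for θ ≥ max(xᵢ), zero otherwise. Here max(xᵢ) = 9.47.
Posterior ∝ θ^(−4) · θ^(−8) = θ^(−12) on θ ≥ max(5.1, 9.47) = 9.47.
This density is strictly decreasing in θ, so the posterior mode lies at the lower boundary of the support.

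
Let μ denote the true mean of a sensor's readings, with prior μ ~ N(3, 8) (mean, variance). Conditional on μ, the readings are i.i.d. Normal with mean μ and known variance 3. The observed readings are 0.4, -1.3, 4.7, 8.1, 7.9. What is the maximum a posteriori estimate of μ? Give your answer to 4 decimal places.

μ̂_MAP = 3.8930

n = 5; x̄ = (0.4 + (-1.3) + 4.7 + 8.1 + 7.9)/5 = 19.8/5 = 3.96.
For a Normal prior and Normal likelihood with known variance, the posterior is Normal; its mode equals its mean, the precision-weighted average.
Prior precision 1/σ₀² = 1/8 = 0.125; data precision n/σ² = 5/3.
μ̂ = (0.125·3 + (5/3)·3.96) / (0.125 + 5/3) = 6.975/(43/24) = 837/215 ≈ 3.8930.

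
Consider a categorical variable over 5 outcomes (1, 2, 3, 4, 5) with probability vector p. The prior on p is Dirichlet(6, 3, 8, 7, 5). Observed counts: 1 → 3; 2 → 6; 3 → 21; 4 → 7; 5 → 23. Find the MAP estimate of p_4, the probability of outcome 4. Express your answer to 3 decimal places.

The posterior is Dirichlet(αᵢ + nᵢ) = Dirichlet(9, 9, 29, 14, 28).
For a Dirichlet(a₁,…,a_K) with all aᵢ > 1, the mode has j-th component (aⱼ − 1)/(Σaᵢ − K).
Here Σaᵢ = 89 and K = 5, so p_4 = (14 − 1)/(89 − 5) = 13/84 ≈ 0.155.

MAP estimate: 0.155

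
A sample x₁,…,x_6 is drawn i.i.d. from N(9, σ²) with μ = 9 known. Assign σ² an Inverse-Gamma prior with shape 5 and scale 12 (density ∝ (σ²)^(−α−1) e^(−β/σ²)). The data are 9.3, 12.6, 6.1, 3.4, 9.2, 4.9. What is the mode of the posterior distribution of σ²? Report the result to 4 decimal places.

Sum of squared deviations about the known mean: SS = (9.3−9)² + (12.6−9)² + (6.1−9)² + (3.4−9)² + (9.2−9)² + (4.9−9)² = 69.67.
The Normal likelihood contributes (σ²)^(−n/2) exp(−SS/(2σ²)), so the posterior is Inverse-Gamma(α + n/2, β + SS/2) = Inverse-Gamma(8, 46.835).
The mode of Inverse-Gamma(a, b) is b/(a+1) = 46.835/9 ≈ 5.2039.

σ̂²_MAP = 5.2039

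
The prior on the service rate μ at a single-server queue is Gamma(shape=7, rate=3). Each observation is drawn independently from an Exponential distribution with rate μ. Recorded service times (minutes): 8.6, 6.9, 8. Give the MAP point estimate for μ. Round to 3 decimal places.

μ̂_MAP = 0.340

The Exponential(rate=μ) likelihood is ∝ μ^n e^(−μΣtᵢ). Here n = 3 and Σtᵢ = 8.6 + 6.9 + 8 = 23.5.
Posterior ∝ μ^6e^(−3μ) · μ^3e^(−23.5μ) = μ^9e^(−26.5μ), i.e. Gamma(10, 26.5).
Mode = (a−1)/b = 9/26.5 ≈ 0.340.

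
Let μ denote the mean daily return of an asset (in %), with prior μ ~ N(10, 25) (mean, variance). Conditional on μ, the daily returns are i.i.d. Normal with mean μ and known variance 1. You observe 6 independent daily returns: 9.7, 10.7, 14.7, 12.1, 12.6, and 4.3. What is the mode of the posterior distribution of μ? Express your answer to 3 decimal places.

n = 6; x̄ = (9.7 + 10.7 + 14.7 + 12.1 + 12.6 + 4.3)/6 = 64.1/6 = 641/60 ≈ 10.6833.
For a Normal prior and Normal likelihood with known variance, the posterior is Normal; its mode equals its mean, the precision-weighted average.
Prior precision 1/σ₀² = 1/25 = 0.04; data precision n/σ² = 6/1 = 6.
μ̂ = (0.04·10 + 6·(641/60)) / (0.04 + 6) = 64.5/6.04 = 3225/302 ≈ 10.679.

μ̂_MAP = 10.679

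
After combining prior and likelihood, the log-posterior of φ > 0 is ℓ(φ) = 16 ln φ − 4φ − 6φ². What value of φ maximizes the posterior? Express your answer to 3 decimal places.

φ̂_MAP = 1.000

ℓ'(φ) = 16/φ − 4 − 12φ. Setting this to zero and multiplying by φ: 12φ² + 4φ − 16 = 0.
φ = (−4 + √(4² + 4·12·16)) / (2·12) = (−4 + √784) / 24 = (−4 + 28)/24 = 1.
ℓ''(φ) = −16/φ² − 12 < 0, confirming a maximum.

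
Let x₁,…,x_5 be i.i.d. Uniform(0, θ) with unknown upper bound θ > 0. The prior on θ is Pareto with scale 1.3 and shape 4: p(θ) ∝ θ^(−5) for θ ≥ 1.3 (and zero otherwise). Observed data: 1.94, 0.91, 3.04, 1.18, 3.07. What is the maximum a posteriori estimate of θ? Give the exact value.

θ̂_MAP = 3.07

The Uniform(0, θ) likelihood is θ^(−n) for θ ≥ max(xᵢ), zero otherwise. Here max(xᵢ) = 3.07.
Posterior ∝ θ^(−5) · θ^(−5) = θ^(−10) on θ ≥ max(1.3, 3.07) = 3.07.
This density is strictly decreasing in θ, so the posterior mode lies at the lower boundary of the support.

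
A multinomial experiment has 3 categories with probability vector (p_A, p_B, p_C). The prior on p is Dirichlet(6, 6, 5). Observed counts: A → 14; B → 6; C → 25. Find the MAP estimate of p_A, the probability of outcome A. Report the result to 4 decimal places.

The posterior is Dirichlet(αᵢ + nᵢ) = Dirichlet(20, 12, 30).
For a Dirichlet(a₁,…,a_K) with all aᵢ > 1, the mode has j-th component (aⱼ − 1)/(Σaᵢ − K).
Here Σaᵢ = 62 and K = 3, so p_A = (20 − 1)/(62 − 3) = 19/59 ≈ 0.3220.

MAP estimate of p_A = 0.3220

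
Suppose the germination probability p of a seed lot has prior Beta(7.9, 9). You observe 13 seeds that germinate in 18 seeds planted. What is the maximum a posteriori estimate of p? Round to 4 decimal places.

Prior: Beta(7.9, 9).
Data: 13 successes in 18 trials. The binomial likelihood contributes p^13(1−p)^5, so the posterior is Beta(7.9+13, 9+5) = Beta(20.9, 14).
For Beta(a, b) with a, b > 1 the mode is (a−1)/(a+b−2) = 19.9/32.9 ≈ 0.6049.

p̂_MAP = 0.6049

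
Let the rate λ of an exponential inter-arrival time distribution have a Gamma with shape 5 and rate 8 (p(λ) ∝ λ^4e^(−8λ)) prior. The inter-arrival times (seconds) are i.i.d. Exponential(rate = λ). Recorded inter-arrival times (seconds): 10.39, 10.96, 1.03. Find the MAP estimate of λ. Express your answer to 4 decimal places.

The Exponential(rate=λ) likelihood is ∝ λ^n e^(−λΣtᵢ). Here n = 3 and Σtᵢ = 10.39 + 10.96 + 1.03 = 22.38.
Posterior ∝ λ^4e^(−8λ) · λ^3e^(−22.38λ) = λ^7e^(−30.38λ), i.e. Gamma(8, 30.38).
Mode = (a−1)/b = 7/30.38 ≈ 0.2304.

λ̂_MAP = 0.2304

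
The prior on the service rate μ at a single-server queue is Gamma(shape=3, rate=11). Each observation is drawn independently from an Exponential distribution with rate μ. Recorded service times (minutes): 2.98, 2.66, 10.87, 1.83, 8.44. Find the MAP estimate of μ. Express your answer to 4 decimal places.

The Exponential(rate=μ) likelihood is ∝ μ^n e^(−μΣtᵢ). Here n = 5 and Σtᵢ = 2.98 + 2.66 + 10.87 + 1.83 + 8.44 = 26.78.
Posterior ∝ μ^2e^(−11μ) · μ^5e^(−26.78μ) = μ^7e^(−37.78μ), i.e. Gamma(8, 37.78).
Mode = (a−1)/b = 7/37.78 ≈ 0.1853.

μ̂_MAP = 0.1853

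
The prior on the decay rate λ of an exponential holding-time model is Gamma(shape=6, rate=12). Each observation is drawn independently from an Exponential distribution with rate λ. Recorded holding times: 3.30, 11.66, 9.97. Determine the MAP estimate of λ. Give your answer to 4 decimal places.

λ̂_MAP = 0.2166

The Exponential(rate=λ) likelihood is ∝ λ^n e^(−λΣtᵢ). Here n = 3 and Σtᵢ = 3.30 + 11.66 + 9.97 = 24.93.
Posterior ∝ λ^5e^(−12λ) · λ^3e^(−24.93λ) = λ^8e^(−36.93λ), i.e. Gamma(9, 36.93).
Mode = (a−1)/b = 8/36.93 ≈ 0.2166.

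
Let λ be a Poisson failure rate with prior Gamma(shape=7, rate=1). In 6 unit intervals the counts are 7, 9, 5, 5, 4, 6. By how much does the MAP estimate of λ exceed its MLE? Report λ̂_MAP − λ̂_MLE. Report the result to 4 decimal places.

Σxᵢ = 36. Posterior is Gamma(43, 7); MAP = (43−1)/7 = 42/7 ≈ 6.00000.
MLE = x̄ = 36/6 ≈ 6.00000.
Difference = 42/7 − 36/6 = 0 ≈ 0.0000.

MAP − MLE = 0.0000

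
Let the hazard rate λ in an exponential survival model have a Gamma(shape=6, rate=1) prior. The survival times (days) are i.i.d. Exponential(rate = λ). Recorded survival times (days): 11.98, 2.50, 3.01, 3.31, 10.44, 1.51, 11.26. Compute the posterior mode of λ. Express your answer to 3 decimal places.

The Exponential(rate=λ) likelihood is ∝ λ^n e^(−λΣtᵢ). Here n = 7 and Σtᵢ = 11.98 + 2.50 + 3.01 + 3.31 + 10.44 + 1.51 + 11.26 = 44.01.
Posterior ∝ λ^5e^(−1λ) · λ^7e^(−44.01λ) = λ^12e^(−45.01λ), i.e. Gamma(13, 45.01).
Mode = (a−1)/b = 12/45.01 ≈ 0.267.

λ̂_MAP = 0.267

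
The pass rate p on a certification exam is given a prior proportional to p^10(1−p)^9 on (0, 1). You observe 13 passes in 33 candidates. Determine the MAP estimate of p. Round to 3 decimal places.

p̂_MAP = 0.442

The prior density ∝ p^10(1−p)^9 is the kernel of Beta(11, 10).
Data: 13 successes in 33 trials. The binomial likelihood contributes p^13(1−p)^20, so the posterior is Beta(11+13, 10+20) = Beta(24, 30).
For Beta(a, b) with a, b > 1 the mode is (a−1)/(a+b−2) = 23/52 ≈ 0.442.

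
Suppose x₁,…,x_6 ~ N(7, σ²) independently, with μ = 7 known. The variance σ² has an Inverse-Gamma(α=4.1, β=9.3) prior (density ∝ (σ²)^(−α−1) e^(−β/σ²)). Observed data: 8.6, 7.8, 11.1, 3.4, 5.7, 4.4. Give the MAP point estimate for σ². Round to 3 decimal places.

σ̂²_MAP = 3.705

Sum of squared deviations about the known mean: SS = (8.6−7)² + (7.8−7)² + (11.1−7)² + (3.4−7)² + (5.7−7)² + (4.4−7)² = 41.42.
The Normal likelihood contributes (σ²)^(−n/2) exp(−SS/(2σ²)), so the posterior is Inverse-Gamma(α + n/2, β + SS/2) = Inverse-Gamma(7.1, 30.01).
The mode of Inverse-Gamma(a, b) is b/(a+1) = 30.01/8.1 ≈ 3.705.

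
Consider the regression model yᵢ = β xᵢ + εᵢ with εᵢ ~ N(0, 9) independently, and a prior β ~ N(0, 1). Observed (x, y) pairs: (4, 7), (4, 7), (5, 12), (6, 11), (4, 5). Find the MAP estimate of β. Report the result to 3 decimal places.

log p(β | y) = −Σ(yᵢ − βxᵢ)²/(2·9) − β²/(2·1) + const.
Setting the derivative to zero: Σxᵢ(yᵢ − βxᵢ)/9 − β/1 = 0, so β = Σxᵢyᵢ / (Σxᵢ² + σ²/τ²).
Σxᵢyᵢ = 4·7 + 4·7 + 5·12 + 6·11 + 4·5 = 202; Σxᵢ² = 109; σ²/τ² = 9.
β̂_MAP = 202 / (109 + 9) = 202/118 ≈ 1.712.

β̂_MAP = 1.712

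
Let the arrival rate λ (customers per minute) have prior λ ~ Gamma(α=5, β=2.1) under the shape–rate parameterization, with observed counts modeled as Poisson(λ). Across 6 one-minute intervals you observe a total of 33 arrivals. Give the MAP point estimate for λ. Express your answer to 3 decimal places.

λ̂_MAP = 4.568

Σxᵢ = 33, n = 6.
Posterior ∝ λ^4e^(−2.1λ) · λ^33e^(−6λ) = λ^37e^(−8.1λ), i.e. Gamma(shape=38, rate=8.1).
The mode of a Gamma(a, b) with a ≥ 1 (shape–rate) is (a−1)/b = 37/8.1 ≈ 4.568.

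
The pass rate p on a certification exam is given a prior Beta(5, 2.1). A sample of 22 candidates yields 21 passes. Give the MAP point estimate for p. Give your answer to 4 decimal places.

p̂_MAP = 0.9225

Prior: Beta(5, 2.1).
Data: 21 successes in 22 trials. The binomial likelihood contributes p^21(1−p)^1, so the posterior is Beta(5+21, 2.1+1) = Beta(26, 3.1).
For Beta(a, b) with a, b > 1 the mode is (a−1)/(a+b−2) = 25/27.1 ≈ 0.9225.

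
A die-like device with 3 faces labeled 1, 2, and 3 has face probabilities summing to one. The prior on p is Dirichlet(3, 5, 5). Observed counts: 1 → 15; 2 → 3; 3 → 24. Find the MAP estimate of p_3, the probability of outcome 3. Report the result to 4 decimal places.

MAP estimate: 0.5385

The posterior is Dirichlet(αᵢ + nᵢ) = Dirichlet(18, 8, 29).
For a Dirichlet(a₁,…,a_K) with all aᵢ > 1, the mode has j-th component (aⱼ − 1)/(Σaᵢ − K).
Here Σaᵢ = 55 and K = 3, so p_3 = (29 − 1)/(55 − 3) = 28/52 ≈ 0.5385.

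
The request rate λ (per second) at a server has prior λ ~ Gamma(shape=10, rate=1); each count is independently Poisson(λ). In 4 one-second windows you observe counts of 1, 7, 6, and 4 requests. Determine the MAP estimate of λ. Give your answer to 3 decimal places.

λ̂_MAP = 5.400

Σxᵢ = 1+7+6+4 = 18, with n = 4.
Posterior ∝ λ^9e^(−1λ) · λ^18e^(−4λ) = λ^27e^(−5λ), i.e. Gamma(shape=28, rate=5).
The mode of a Gamma(a, b) with a ≥ 1 (shape–rate) is (a−1)/b = 27/5 ≈ 5.400.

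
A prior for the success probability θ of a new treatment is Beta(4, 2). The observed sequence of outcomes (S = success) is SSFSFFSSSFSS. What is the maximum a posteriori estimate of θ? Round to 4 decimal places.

Prior: Beta(4, 2).
Data: 8 successes in 12 trials (from the sequence). The binomial likelihood contributes θ^8(1−θ)^4, so the posterior is Beta(4+8, 2+4) = Beta(12, 6).
For Beta(a, b) with a, b > 1 the mode is (a−1)/(a+b−2) = 11/16 ≈ 0.6875.

θ̂_MAP = 0.6875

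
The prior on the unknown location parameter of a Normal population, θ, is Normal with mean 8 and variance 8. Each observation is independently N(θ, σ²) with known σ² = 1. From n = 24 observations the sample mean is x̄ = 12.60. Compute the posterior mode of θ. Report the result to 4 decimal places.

θ̂_MAP = 12.5762

n = 24, x̄ = 12.60.
For a Normal prior and Normal likelihood with known variance, the posterior is Normal; its mode equals its mean, the precision-weighted average.
Prior precision 1/σ₀² = 1/8 = 0.125; data precision n/σ² = 24/1 = 24.
θ̂ = (0.125·8 + 24·12.6) / (0.125 + 24) = 303.4/24.125 = 12136/965 ≈ 12.5762.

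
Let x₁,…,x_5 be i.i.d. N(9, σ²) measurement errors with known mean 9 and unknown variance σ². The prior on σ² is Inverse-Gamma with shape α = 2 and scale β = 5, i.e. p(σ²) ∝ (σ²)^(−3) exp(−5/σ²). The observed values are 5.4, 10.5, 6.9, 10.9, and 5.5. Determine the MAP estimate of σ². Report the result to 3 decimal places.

Sum of squared deviations about the known mean: SS = (5.4−9)² + (10.5−9)² + (6.9−9)² + (10.9−9)² + (5.5−9)² = 35.48.
The Normal likelihood contributes (σ²)^(−n/2) exp(−SS/(2σ²)), so the posterior is Inverse-Gamma(α + n/2, β + SS/2) = Inverse-Gamma(4.5, 22.74).
The mode of Inverse-Gamma(a, b) is b/(a+1) = 22.74/5.5 ≈ 4.135.

σ̂²_MAP = 4.135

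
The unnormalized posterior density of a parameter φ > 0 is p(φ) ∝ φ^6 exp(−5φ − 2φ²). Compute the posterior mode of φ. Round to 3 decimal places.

ℓ'(φ) = 6/φ − 5 − 4φ. Setting this to zero and multiplying by φ: 4φ² + 5φ − 6 = 0.
φ = (−5 + √(5² + 4·4·6)) / (2·4) = (−5 + √121) / 8 = (−5 + 11)/8 = 3/4.
ℓ''(φ) = −6/φ² − 4 < 0, confirming a maximum.

φ̂_MAP = 0.750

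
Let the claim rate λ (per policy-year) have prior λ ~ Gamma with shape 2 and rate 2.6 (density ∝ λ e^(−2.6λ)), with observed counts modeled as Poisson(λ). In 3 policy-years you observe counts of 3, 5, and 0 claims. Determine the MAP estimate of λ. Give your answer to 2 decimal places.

Σxᵢ = 3+5+0 = 8, with n = 3.
Posterior ∝ λe^(−2.6λ) · λ^8e^(−3λ) = λ^9e^(−5.6λ), i.e. Gamma(shape=10, rate=5.6).
The mode of a Gamma(a, b) with a ≥ 1 (shape–rate) is (a−1)/b = 9/5.6 ≈ 1.61.

λ̂_MAP = 1.61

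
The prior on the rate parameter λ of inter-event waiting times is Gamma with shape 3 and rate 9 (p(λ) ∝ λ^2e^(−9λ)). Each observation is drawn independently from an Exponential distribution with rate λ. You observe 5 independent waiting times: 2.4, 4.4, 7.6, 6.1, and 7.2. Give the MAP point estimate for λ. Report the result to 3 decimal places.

λ̂_MAP = 0.191

The Exponential(rate=λ) likelihood is ∝ λ^n e^(−λΣtᵢ). Here n = 5 and Σtᵢ = 2.4 + 4.4 + 7.6 + 6.1 + 7.2 = 27.7.
Posterior ∝ λ^2e^(−9λ) · λ^5e^(−27.7λ) = λ^7e^(−36.7λ), i.e. Gamma(8, 36.7).
Mode = (a−1)/b = 7/36.7 ≈ 0.191.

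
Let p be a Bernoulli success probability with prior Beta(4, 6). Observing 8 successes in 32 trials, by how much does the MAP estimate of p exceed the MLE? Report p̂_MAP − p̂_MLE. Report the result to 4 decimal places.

Posterior is Beta(12, 30); MAP = (12−1)/(42−2) = 11/40 ≈ 0.27500.
MLE ignores the prior: p̂_MLE = k/n = 8/32 ≈ 0.25000.
Difference = 11/40 − 8/32 = 1/40 ≈ 0.0250.

MAP − MLE = 0.0250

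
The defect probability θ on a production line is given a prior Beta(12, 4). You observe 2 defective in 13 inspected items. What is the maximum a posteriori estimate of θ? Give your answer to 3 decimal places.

Prior: Beta(12, 4).
Data: 2 successes in 13 trials. The binomial likelihood contributes θ^2(1−θ)^11, so the posterior is Beta(12+2, 4+11) = Beta(14, 15).
For Beta(a, b) with a, b > 1 the mode is (a−1)/(a+b−2) = 13/27 ≈ 0.481.

θ̂_MAP = 0.481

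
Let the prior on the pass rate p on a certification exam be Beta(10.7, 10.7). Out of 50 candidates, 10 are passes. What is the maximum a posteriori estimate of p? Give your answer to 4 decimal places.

p̂_MAP = 0.2839

Prior: Beta(10.7, 10.7).
Data: 10 successes in 50 trials. The binomial likelihood contributes p^10(1−p)^40, so the posterior is Beta(10.7+10, 10.7+40) = Beta(20.7, 50.7).
For Beta(a, b) with a, b > 1 the mode is (a−1)/(a+b−2) = 19.7/69.4 ≈ 0.2839.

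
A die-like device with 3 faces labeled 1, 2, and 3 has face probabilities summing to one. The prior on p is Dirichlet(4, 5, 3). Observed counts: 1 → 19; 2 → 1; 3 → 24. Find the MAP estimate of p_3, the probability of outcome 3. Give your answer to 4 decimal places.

MAP estimate: 0.4906

The posterior is Dirichlet(αᵢ + nᵢ) = Dirichlet(23, 6, 27).
For a Dirichlet(a₁,…,a_K) with all aᵢ > 1, the mode has j-th component (aⱼ − 1)/(Σaᵢ − K).
Here Σaᵢ = 56 and K = 3, so p_3 = (27 − 1)/(56 − 3) = 26/53 ≈ 0.4906.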